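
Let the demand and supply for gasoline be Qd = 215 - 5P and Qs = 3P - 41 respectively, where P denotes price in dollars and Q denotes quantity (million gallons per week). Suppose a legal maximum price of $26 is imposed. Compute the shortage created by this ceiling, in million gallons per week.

48

Equilibrium: 215 - 5P = 3P - 41, so 256 = 8P and P* = 32, Q* = 55.
The ceiling of 26 is below the equilibrium price 32, so it binds.
At P = 26: Qd = 215 - 5·26 = 85 and Qs = 3·26 - 41 = 37.
Shortage = Qd - Qs = 85 - 37 = 48.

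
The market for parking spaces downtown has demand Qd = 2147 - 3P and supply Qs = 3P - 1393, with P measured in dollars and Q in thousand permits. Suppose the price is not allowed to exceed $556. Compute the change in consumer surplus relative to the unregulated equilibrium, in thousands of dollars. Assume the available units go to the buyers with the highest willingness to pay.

In a free market, 2147 - 3P = 3P - 1393 gives the equilibrium P* = 590, Q* = 377.
The ceiling of 556 is below the equilibrium price 590, so it binds.
At P = 556: Qd = 2147 - 3·556 = 479 and Qs = 3·556 - 1393 = 275.
Consumer surplus without the control is ½ · (2147/3 - 590) · 377 = 142129/6.
With the ceiling, 275 units are sold at 556 (assume they go to the highest-value buyers). The demand price at Q = 275 is 624, so CS = ½ · [(2147/3 - 556) + (624 - 556)] · 275 = 187825/6.
Change in consumer surplus = 187825/6 - 142129/6 = 7616.

7616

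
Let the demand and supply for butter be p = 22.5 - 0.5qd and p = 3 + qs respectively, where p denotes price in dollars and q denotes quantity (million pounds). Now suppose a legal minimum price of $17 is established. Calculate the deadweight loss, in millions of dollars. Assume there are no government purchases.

3

Rearranging demand gives qd = 45 - 2p; rearranging supply gives qs = p - 3. Without the control the market clears where 45 - 2p = p - 3, i.e. p* = 16 and q* = 13.
Because the floor (17) lies above the market-clearing price, it is binding.
At p = 17: qd = 45 - 2·17 = 11 and qs = 17 - 3 = 14.
Quantity traded falls to 11. At q = 11 the demand price is (45 - 11)/2 = 17 and the supply price is 3 + 11 = 14.
Deadweight loss = ½ · (17 - 14) · (13 - 11) = ½ · 3 · 2 = 3.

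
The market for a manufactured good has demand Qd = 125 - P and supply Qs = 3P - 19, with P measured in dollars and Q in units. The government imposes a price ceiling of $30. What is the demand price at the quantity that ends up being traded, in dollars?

Equilibrium: 125 - P = 3P - 19, so 144 = 4P and P* = 36, Q* = 89.
Since 30 < 36, the ceiling is binding.
At P = 30: Qd = 125 - 30 = 95 and Qs = 3·30 - 19 = 71.
Only 71 units reach the market. On the demand curve, the marginal buyer's willingness to pay at Q = 71 is (125 - 71) = 54.

54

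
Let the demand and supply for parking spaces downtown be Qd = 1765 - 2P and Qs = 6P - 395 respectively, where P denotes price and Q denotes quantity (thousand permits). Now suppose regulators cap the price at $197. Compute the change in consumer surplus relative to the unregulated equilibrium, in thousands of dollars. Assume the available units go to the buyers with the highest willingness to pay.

9490

In a free market, 1765 - 2P = 6P - 395 gives the equilibrium P* = 270, Q* = 1225.
Because the ceiling (197) lies below the market-clearing price, it is binding.
At P = 197: Qd = 1765 - 2·197 = 1371 and Qs = 6·197 - 395 = 787.
Consumer surplus without the control is ½ · (882.5 - 270) · 1225 = 375156.25.
With the ceiling, 787 units are sold at 197 (assume they go to the highest-value buyers). The demand price at Q = 787 is 489, so CS = ½ · [(882.5 - 197) + (489 - 197)] · 787 = 384646.25.
Change in consumer surplus = 384646.25 - 375156.25 = 9490.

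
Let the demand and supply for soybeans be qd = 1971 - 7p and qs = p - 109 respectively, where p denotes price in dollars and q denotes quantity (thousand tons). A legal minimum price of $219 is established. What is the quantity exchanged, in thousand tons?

Equilibrium: 1971 - 7p = p - 109, so 2080 = 8p and p* = 260, q* = 151.
Since 219 is below p* = 260, the floor does not bind and the free-market outcome prevails.

151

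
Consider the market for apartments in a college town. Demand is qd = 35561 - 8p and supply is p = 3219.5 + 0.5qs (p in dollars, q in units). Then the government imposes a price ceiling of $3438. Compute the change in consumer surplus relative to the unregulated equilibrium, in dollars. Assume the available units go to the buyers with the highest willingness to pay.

187833

Rearranging supply gives qs = 2p - 6439. Without the control the market clears where 35561 - 8p = 2p - 6439, i.e. p* = 4200 and q* = 1961.
The ceiling of 3438 is below the equilibrium price 4200, so it binds.
At p = 3438: qd = 35561 - 8·3438 = 8057 and qs = 2·3438 - 6439 = 437.
Consumer surplus without the control is ½ · (4445.125 - 4200) · 1961 = 240345.0625.
With the ceiling, 437 units are sold at 3438 (assume they go to the highest-value buyers). The demand price at q = 437 is 4390.5, so CS = ½ · [(4445.125 - 3438) + (4390.5 - 3438)] · 437 = 428178.0625.
Change in consumer surplus = 428178.0625 - 240345.0625 = 187833.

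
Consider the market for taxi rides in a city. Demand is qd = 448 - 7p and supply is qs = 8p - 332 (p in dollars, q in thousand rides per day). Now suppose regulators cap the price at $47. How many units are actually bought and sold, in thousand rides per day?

Equilibrium: 448 - 7p = 8p - 332, so 780 = 15p and p* = 52, q* = 84.
The ceiling of 47 is below the equilibrium price 52, so it binds.
At p = 47: qd = 448 - 7·47 = 119 and qs = 8·47 - 332 = 44.
The quantity actually transacted is the short side, supply: 44.

44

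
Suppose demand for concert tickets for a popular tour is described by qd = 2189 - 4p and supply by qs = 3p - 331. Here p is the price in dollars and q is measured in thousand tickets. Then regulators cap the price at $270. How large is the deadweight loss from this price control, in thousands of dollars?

In a free market, 2189 - 4p = 3p - 331 gives the equilibrium p* = 360, q* = 749.
The ceiling of 270 is below the equilibrium price 360, so it binds.
At p = 270: qd = 2189 - 4·270 = 1109 and qs = 3·270 - 331 = 479.
Quantity traded falls to 479. At q = 479 the demand price is (2189 - 479)/4 = 427.5 and the supply price is (331 + 479)/3 = 270.
Deadweight loss = ½ · (427.5 - 270) · (749 - 479) = ½ · 157.5 · 270 = 21262.5.

21262.5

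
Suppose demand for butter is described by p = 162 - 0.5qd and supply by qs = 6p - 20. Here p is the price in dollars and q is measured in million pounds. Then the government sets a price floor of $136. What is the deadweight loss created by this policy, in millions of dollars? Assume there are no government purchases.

Rearranging demand gives qd = 324 - 2p. Setting quantity demanded equal to quantity supplied, 324 - 2p = 6p - 20, gives p* = 43 and q* = 238.
Because the floor (136) lies above the market-clearing price, it is binding.
At p = 136: qd = 324 - 2·136 = 52 and qs = 6·136 - 20 = 796.
Quantity traded falls to 52. At q = 52 the demand price is (324 - 52)/2 = 136 and the supply price is (20 + 52)/6 = 12.
Deadweight loss = ½ · (136 - 12) · (238 - 52) = ½ · 124 · 186 = 11532.

11532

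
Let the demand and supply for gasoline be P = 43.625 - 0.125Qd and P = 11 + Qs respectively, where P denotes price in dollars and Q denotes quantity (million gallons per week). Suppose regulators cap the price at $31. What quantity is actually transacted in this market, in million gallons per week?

20

Rearranging demand gives Qd = 349 - 8P; rearranging supply gives Qs = P - 11. Without the control the market clears where 349 - 8P = P - 11, i.e. P* = 40 and Q* = 29.
The ceiling of 31 is below the equilibrium price 40, so it binds.
At P = 31: Qd = 349 - 8·31 = 101 and Qs = 31 - 11 = 20.
The quantity actually transacted is the short side, supply: 20.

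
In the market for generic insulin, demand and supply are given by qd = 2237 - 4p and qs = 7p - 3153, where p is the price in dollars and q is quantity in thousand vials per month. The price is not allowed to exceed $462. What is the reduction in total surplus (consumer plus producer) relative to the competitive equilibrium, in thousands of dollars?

7546

Without the control the market clears where 2237 - 4p = 7p - 3153, i.e. p* = 490 and q* = 277.
Since 462 < 490, the ceiling is binding.
At p = 462: qd = 2237 - 4·462 = 389 and qs = 7·462 - 3153 = 81.
Quantity traded falls to 81. At q = 81 the demand price is (2237 - 81)/4 = 539 and the supply price is (3153 + 81)/7 = 462.
Deadweight loss = ½ · (539 - 462) · (277 - 81) = ½ · 77 · 196 = 7546.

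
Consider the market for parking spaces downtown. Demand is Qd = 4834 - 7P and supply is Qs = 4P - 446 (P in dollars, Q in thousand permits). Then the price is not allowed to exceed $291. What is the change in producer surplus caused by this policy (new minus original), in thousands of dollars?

Equilibrium: 4834 - 7P = 4P - 446, so 5280 = 11P and P* = 480, Q* = 1474.
Since 291 < 480, the ceiling is binding.
At P = 291: Qd = 4834 - 7·291 = 2797 and Qs = 4·291 - 446 = 718.
Producer surplus without the control is ½ · (480 - 111.5) · 1474 = 271584.5.
With the ceiling, producers sell 718 units at 291, so PS = ½ · (291 - 111.5) · 718 = 64440.5.
Change in producer surplus = 64440.5 - 271584.5 = -207144.

-207144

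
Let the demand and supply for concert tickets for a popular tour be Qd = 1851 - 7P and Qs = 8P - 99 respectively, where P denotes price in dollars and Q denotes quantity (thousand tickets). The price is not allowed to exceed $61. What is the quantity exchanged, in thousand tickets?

Without the control the market clears where 1851 - 7P = 8P - 99, i.e. P* = 130 and Q* = 941.
The ceiling of 61 is below the equilibrium price 130, so it binds.
At P = 61: Qd = 1851 - 7·61 = 1424 and Qs = 8·61 - 99 = 389.
The quantity actually transacted is the short side, supply: 389.

389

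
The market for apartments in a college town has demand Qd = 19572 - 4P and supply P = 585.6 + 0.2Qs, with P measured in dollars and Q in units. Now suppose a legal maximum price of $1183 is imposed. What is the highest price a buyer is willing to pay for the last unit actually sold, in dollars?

Rearranging supply gives Qs = 5P - 2928. Setting quantity demanded equal to quantity supplied, 19572 - 4P = 5P - 2928, gives P* = 2500 and Q* = 9572.
Since 1183 < 2500, the ceiling is binding.
At P = 1183: Qd = 19572 - 4·1183 = 14840 and Qs = 5·1183 - 2928 = 2987.
Only 2987 units reach the market. On the demand curve, the marginal buyer's willingness to pay at Q = 2987 is (19572 - 2987)/4 = 4146.25.

4146.25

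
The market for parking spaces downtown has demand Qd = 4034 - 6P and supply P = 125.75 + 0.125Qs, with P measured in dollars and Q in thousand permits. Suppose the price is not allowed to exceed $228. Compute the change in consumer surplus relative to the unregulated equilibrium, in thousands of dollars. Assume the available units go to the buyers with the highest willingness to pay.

15048

Rearranging supply gives Qs = 8P - 1006. Setting quantity demanded equal to quantity supplied, 4034 - 6P = 8P - 1006, gives P* = 360 and Q* = 1874.
Since 228 < 360, the ceiling is binding.
At P = 228: Qd = 4034 - 6·228 = 2666 and Qs = 8·228 - 1006 = 818.
Consumer surplus without the control is ½ · (2017/3 - 360) · 1874 = 877969/3.
With the ceiling, 818 units are sold at 228 (assume they go to the highest-value buyers). The demand price at Q = 818 is 536, so CS = ½ · [(2017/3 - 228) + (536 - 228)] · 818 = 923113/3.
Change in consumer surplus = 923113/3 - 877969/3 = 15048.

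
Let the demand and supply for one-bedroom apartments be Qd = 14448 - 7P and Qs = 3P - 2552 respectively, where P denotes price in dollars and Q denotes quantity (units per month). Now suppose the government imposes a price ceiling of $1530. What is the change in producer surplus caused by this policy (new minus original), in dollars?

-389810

Setting quantity demanded equal to quantity supplied, 14448 - 7P = 3P - 2552, gives P* = 1700 and Q* = 2548.
The ceiling of 1530 is below the equilibrium price 1700, so it binds.
At P = 1530: Qd = 14448 - 7·1530 = 3738 and Qs = 3·1530 - 2552 = 2038.
Producer surplus without the control is ½ · (1700 - 2552/3) · 2548 = 3246152/3.
With the ceiling, producers sell 2038 units at 1530, so PS = ½ · (1530 - 2552/3) · 2038 = 2076722/3.
Change in producer surplus = 2076722/3 - 3246152/3 = -389810.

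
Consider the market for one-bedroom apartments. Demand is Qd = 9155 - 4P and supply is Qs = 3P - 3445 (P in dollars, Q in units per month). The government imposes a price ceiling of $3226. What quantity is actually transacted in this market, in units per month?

1955

Setting quantity demanded equal to quantity supplied, 9155 - 4P = 3P - 3445, gives P* = 1800 and Q* = 1955.
The ceiling of 3226 is above the equilibrium price 1800, so it is not binding; the market clears at P* = 1800, Q* = 1955.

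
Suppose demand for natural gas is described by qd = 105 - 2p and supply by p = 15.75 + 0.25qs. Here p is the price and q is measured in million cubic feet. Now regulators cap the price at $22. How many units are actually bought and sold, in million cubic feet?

25

Rearranging supply gives qs = 4p - 63. Equilibrium: 105 - 2p = 4p - 63, so 168 = 6p and p* = 28, q* = 49.
The ceiling of 22 is below the equilibrium price 28, so it binds.
At p = 22: qd = 105 - 2·22 = 61 and qs = 4·22 - 63 = 25.
The quantity actually transacted is the short side, supply: 25.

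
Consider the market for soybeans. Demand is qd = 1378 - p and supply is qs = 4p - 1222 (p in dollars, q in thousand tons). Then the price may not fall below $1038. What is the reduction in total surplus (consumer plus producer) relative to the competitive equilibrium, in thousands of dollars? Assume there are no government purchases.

167702.5

Equilibrium: 1378 - p = 4p - 1222, so 2600 = 5p and p* = 520, q* = 858.
The floor of 1038 is above the equilibrium price 520, so it binds.
At p = 1038: qd = 1378 - 1038 = 340 and qs = 4·1038 - 1222 = 2930.
Quantity traded falls to 340. At q = 340 the demand price is 1378 - 340 = 1038 and the supply price is (1222 + 340)/4 = 390.5.
Deadweight loss = ½ · (1038 - 390.5) · (858 - 340) = ½ · 647.5 · 518 = 167702.5.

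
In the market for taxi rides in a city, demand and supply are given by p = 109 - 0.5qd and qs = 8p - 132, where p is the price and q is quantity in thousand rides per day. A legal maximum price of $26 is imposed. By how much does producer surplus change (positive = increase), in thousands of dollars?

-1008

Rearranging demand gives qd = 218 - 2p. Equilibrium: 218 - 2p = 8p - 132, so 350 = 10p and p* = 35, q* = 148.
Because the ceiling (26) lies below the market-clearing price, it is binding.
At p = 26: qd = 218 - 2·26 = 166 and qs = 8·26 - 132 = 76.
Producer surplus without the control is ½ · (35 - 16.5) · 148 = 1369.
With the ceiling, producers sell 76 units at 26, so PS = ½ · (26 - 16.5) · 76 = 361.
Change in producer surplus = 361 - 1369 = -1008.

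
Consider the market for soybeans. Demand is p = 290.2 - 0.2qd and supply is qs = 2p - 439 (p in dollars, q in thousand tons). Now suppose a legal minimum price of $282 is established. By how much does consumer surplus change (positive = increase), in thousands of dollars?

-852

Rearranging demand gives qd = 1451 - 5p. Without the control the market clears where 1451 - 5p = 2p - 439, i.e. p* = 270 and q* = 101.
Since 282 > 270, the floor is binding.
At p = 282: qd = 1451 - 5·282 = 41 and qs = 2·282 - 439 = 125.
Consumer surplus without the control is ½ · (290.2 - 270) · 101 = 1020.1.
With the floor, consumers buy 41 units at 282, so CS = ½ · (290.2 - 282) · 41 = 168.1.
Change in consumer surplus = 168.1 - 1020.1 = -852.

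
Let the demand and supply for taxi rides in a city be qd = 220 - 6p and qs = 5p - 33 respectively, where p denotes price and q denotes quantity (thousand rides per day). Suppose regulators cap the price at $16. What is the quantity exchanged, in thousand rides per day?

Setting quantity demanded equal to quantity supplied, 220 - 6p = 5p - 33, gives p* = 23 and q* = 82.
Because the ceiling (16) lies below the market-clearing price, it is binding.
At p = 16: qd = 220 - 6·16 = 124 and qs = 5·16 - 33 = 47.
The quantity actually transacted is the short side, supply: 47.

47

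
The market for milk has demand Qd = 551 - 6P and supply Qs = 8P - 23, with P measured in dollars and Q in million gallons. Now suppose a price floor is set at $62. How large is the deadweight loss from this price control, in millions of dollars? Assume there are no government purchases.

In a free market, 551 - 6P = 8P - 23 gives the equilibrium P* = 41, Q* = 305.
The floor of 62 is above the equilibrium price 41, so it binds.
At P = 62: Qd = 551 - 6·62 = 179 and Qs = 8·62 - 23 = 473.
Quantity traded falls to 179. At Q = 179 the demand price is (551 - 179)/6 = 62 and the supply price is (23 + 179)/8 = 25.25.
Deadweight loss = ½ · (62 - 25.25) · (305 - 179) = ½ · 36.75 · 126 = 2315.25.

2315.25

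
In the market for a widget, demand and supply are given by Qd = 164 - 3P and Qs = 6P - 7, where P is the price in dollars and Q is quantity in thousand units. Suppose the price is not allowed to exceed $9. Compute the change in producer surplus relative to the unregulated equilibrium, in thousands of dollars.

Setting quantity demanded equal to quantity supplied, 164 - 3P = 6P - 7, gives P* = 19 and Q* = 107.
Because the ceiling (9) lies below the market-clearing price, it is binding.
At P = 9: Qd = 164 - 3·9 = 137 and Qs = 6·9 - 7 = 47.
Producer surplus without the control is ½ · (19 - 7/6) · 107 = 11449/12.
With the ceiling, producers sell 47 units at 9, so PS = ½ · (9 - 7/6) · 47 = 2209/12.
Change in producer surplus = 2209/12 - 11449/12 = -770.

-770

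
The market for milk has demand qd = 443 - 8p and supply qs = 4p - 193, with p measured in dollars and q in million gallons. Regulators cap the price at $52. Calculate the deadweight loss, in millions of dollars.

Equilibrium: 443 - 8p = 4p - 193, so 636 = 12p and p* = 53, q* = 19.
Because the ceiling (52) lies below the market-clearing price, it is binding.
At p = 52: qd = 443 - 8·52 = 27 and qs = 4·52 - 193 = 15.
Quantity traded falls to 15. At q = 15 the demand price is (443 - 15)/8 = 53.5 and the supply price is (193 + 15)/4 = 52.
Deadweight loss = ½ · (53.5 - 52) · (19 - 15) = ½ · 1.5 · 4 = 3.

3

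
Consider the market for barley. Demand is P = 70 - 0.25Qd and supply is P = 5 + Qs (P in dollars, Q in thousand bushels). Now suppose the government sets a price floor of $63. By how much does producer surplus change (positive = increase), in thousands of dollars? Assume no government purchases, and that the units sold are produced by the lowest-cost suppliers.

-120

Rearranging demand gives Qd = 280 - 4P; rearranging supply gives Qs = P - 5. Setting quantity demanded equal to quantity supplied, 280 - 4P = P - 5, gives P* = 57 and Q* = 52.
The floor of 63 is above the equilibrium price 57, so it binds.
At P = 63: Qd = 280 - 4·63 = 28 and Qs = 63 - 5 = 58.
Producer surplus without the control is ½ · (57 - 5) · 52 = 1352.
With the floor, 28 units are sold at 63. The supply price at Q = 28 is 33, so PS = ½ · [(63 - 5) + (63 - 33)] · 28 = 1232.
Change in producer surplus = 1232 - 1352 = -120.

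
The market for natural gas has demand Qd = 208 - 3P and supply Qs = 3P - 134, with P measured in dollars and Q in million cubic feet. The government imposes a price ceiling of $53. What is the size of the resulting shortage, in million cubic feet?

24

Without the control the market clears where 208 - 3P = 3P - 134, i.e. P* = 57 and Q* = 37.
The ceiling of 53 is below the equilibrium price 57, so it binds.
At P = 53: Qd = 208 - 3·53 = 49 and Qs = 3·53 - 134 = 25.
Shortage = Qd - Qs = 49 - 25 = 24.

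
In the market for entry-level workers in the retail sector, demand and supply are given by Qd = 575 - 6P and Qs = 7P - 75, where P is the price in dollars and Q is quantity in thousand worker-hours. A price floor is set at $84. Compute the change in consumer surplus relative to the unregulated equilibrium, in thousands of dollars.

-5882

Setting quantity demanded equal to quantity supplied, 575 - 6P = 7P - 75, gives P* = 50 and Q* = 275.
Because the floor (84) lies above the market-clearing price, it is binding.
At P = 84: Qd = 575 - 6·84 = 71 and Qs = 7·84 - 75 = 513.
Consumer surplus without the control is ½ · (575/6 - 50) · 275 = 75625/12.
With the floor, consumers buy 71 units at 84, so CS = ½ · (575/6 - 84) · 71 = 5041/12.
Change in consumer surplus = 5041/12 - 75625/12 = -5882.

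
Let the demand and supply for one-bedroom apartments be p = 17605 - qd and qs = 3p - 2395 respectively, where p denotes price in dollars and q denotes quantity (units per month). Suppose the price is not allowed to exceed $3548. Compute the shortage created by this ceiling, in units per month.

Rearranging demand gives qd = 17605 - p. Equilibrium: 17605 - p = 3p - 2395, so 20000 = 4p and p* = 5000, q* = 12605.
The ceiling of 3548 is below the equilibrium price 5000, so it binds.
At p = 3548: qd = 17605 - 3548 = 14057 and qs = 3·3548 - 2395 = 8249.
Shortage = qd - qs = 14057 - 8249 = 5808.

5808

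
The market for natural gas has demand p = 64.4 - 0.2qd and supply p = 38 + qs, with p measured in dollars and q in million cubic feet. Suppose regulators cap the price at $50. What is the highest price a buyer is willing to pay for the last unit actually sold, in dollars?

Rearranging demand gives qd = 322 - 5p; rearranging supply gives qs = p - 38. Without the control the market clears where 322 - 5p = p - 38, i.e. p* = 60 and q* = 22.
The ceiling of 50 is below the equilibrium price 60, so it binds.
At p = 50: qd = 322 - 5·50 = 72 and qs = 50 - 38 = 12.
Only 12 units reach the market. On the demand curve, the marginal buyer's willingness to pay at q = 12 is (322 - 12)/5 = 62.

62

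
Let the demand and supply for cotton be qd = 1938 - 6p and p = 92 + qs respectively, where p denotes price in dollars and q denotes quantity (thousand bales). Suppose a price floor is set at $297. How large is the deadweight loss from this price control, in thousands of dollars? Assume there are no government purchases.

1029

Rearranging supply gives qs = p - 92. Equilibrium: 1938 - 6p = p - 92, so 2030 = 7p and p* = 290, q* = 198.
The floor of 297 is above the equilibrium price 290, so it binds.
At p = 297: qd = 1938 - 6·297 = 156 and qs = 297 - 92 = 205.
Quantity traded falls to 156. At q = 156 the demand price is (1938 - 156)/6 = 297 and the supply price is 92 + 156 = 248.
Deadweight loss = ½ · (297 - 248) · (198 - 156) = ½ · 49 · 42 = 1029.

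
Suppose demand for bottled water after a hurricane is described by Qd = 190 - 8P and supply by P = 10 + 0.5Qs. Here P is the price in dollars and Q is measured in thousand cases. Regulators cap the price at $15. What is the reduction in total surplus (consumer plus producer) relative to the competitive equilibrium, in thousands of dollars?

45

Rearranging supply gives Qs = 2P - 20. Setting quantity demanded equal to quantity supplied, 190 - 8P = 2P - 20, gives P* = 21 and Q* = 22.
Because the ceiling (15) lies below the market-clearing price, it is binding.
At P = 15: Qd = 190 - 8·15 = 70 and Qs = 2·15 - 20 = 10.
Quantity traded falls to 10. At Q = 10 the demand price is (190 - 10)/8 = 22.5 and the supply price is (20 + 10)/2 = 15.
Deadweight loss = ½ · (22.5 - 15) · (22 - 10) = ½ · 7.5 · 12 = 45.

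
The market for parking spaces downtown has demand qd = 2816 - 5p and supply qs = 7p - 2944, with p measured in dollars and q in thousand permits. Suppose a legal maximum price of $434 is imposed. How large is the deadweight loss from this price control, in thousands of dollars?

17774.4

Equilibrium: 2816 - 5p = 7p - 2944, so 5760 = 12p and p* = 480, q* = 416.
The ceiling of 434 is below the equilibrium price 480, so it binds.
At p = 434: qd = 2816 - 5·434 = 646 and qs = 7·434 - 2944 = 94.
Quantity traded falls to 94. At q = 94 the demand price is (2816 - 94)/5 = 544.4 and the supply price is (2944 + 94)/7 = 434.
Deadweight loss = ½ · (544.4 - 434) · (416 - 94) = ½ · 110.4 · 322 = 17774.4.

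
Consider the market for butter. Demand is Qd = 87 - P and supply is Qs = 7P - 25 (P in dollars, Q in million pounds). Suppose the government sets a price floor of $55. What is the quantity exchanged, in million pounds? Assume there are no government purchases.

32

Equilibrium: 87 - P = 7P - 25, so 112 = 8P and P* = 14, Q* = 73.
The floor of 55 is above the equilibrium price 14, so it binds.
At P = 55: Qd = 87 - 55 = 32 and Qs = 7·55 - 25 = 360.
The quantity actually transacted is the short side, demand: 32.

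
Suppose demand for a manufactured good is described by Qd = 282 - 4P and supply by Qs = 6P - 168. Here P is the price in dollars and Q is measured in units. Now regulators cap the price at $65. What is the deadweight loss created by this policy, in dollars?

0

Without the control the market clears where 282 - 4P = 6P - 168, i.e. P* = 45 and Q* = 102.
The ceiling of 65 is above the equilibrium price 45, so it is not binding; the market clears at P* = 45, Q* = 102.
Since the control does not bind, no trades are prevented and deadweight loss is zero.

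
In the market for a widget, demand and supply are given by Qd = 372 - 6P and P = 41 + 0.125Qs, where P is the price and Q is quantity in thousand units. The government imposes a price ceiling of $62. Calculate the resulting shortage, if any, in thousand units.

0

Rearranging supply gives Qs = 8P - 328. In a free market, 372 - 6P = 8P - 328 gives the equilibrium P* = 50, Q* = 72.
Since 62 is above P* = 50, the ceiling does not bind and the free-market outcome prevails.
Since the control does not bind, there is no shortage.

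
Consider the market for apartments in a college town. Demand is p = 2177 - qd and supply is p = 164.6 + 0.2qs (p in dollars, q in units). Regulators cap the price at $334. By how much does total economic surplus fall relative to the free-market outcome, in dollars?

413340

Rearranging demand gives qd = 2177 - p; rearranging supply gives qs = 5p - 823. Setting quantity demanded equal to quantity supplied, 2177 - p = 5p - 823, gives p* = 500 and q* = 1677.
Since 334 < 500, the ceiling is binding.
At p = 334: qd = 2177 - 334 = 1843 and qs = 5·334 - 823 = 847.
Quantity traded falls to 847. At q = 847 the demand price is 2177 - 847 = 1330 and the supply price is (823 + 847)/5 = 334.
Deadweight loss = ½ · (1330 - 334) · (1677 - 847) = ½ · 996 · 830 = 413340.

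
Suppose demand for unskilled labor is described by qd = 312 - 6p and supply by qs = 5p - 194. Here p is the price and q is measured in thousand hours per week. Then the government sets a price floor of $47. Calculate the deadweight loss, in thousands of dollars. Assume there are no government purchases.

Without the control the market clears where 312 - 6p = 5p - 194, i.e. p* = 46 and q* = 36.
The floor of 47 is above the equilibrium price 46, so it binds.
At p = 47: qd = 312 - 6·47 = 30 and qs = 5·47 - 194 = 41.
Quantity traded falls to 30. At q = 30 the demand price is (312 - 30)/6 = 47 and the supply price is (194 + 30)/5 = 44.8.
Deadweight loss = ½ · (47 - 44.8) · (36 - 30) = ½ · 2.2 · 6 = 6.6.

6.6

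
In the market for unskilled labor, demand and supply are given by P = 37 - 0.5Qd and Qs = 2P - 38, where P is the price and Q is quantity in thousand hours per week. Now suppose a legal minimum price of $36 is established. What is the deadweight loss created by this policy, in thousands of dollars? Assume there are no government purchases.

128

Rearranging demand gives Qd = 74 - 2P. Equilibrium: 74 - 2P = 2P - 38, so 112 = 4P and P* = 28, Q* = 18.
Since 36 > 28, the floor is binding.
At P = 36: Qd = 74 - 2·36 = 2 and Qs = 2·36 - 38 = 34.
Quantity traded falls to 2. At Q = 2 the demand price is (74 - 2)/2 = 36 and the supply price is (38 + 2)/2 = 20.
Deadweight loss = ½ · (36 - 20) · (18 - 2) = ½ · 16 · 16 = 128.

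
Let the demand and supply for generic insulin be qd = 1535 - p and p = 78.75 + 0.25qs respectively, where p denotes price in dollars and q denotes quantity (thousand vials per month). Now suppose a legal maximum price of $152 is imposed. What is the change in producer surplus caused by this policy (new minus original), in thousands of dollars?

-158922

Rearranging supply gives qs = 4p - 315. Without the control the market clears where 1535 - p = 4p - 315, i.e. p* = 370 and q* = 1165.
The ceiling of 152 is below the equilibrium price 370, so it binds.
At p = 152: qd = 1535 - 152 = 1383 and qs = 4·152 - 315 = 293.
Producer surplus without the control is ½ · (370 - 78.75) · 1165 = 169653.125.
With the ceiling, producers sell 293 units at 152, so PS = ½ · (152 - 78.75) · 293 = 10731.125.
Change in producer surplus = 10731.125 - 169653.125 = -158922.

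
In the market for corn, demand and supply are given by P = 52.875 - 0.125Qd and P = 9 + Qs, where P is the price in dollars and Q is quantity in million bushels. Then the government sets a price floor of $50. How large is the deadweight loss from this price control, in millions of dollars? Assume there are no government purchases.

Rearranging demand gives Qd = 423 - 8P; rearranging supply gives Qs = P - 9. In a free market, 423 - 8P = P - 9 gives the equilibrium P* = 48, Q* = 39.
Because the floor (50) lies above the market-clearing price, it is binding.
At P = 50: Qd = 423 - 8·50 = 23 and Qs = 50 - 9 = 41.
Quantity traded falls to 23. At Q = 23 the demand price is (423 - 23)/8 = 50 and the supply price is 9 + 23 = 32.
Deadweight loss = ½ · (50 - 32) · (39 - 23) = ½ · 18 · 16 = 144.

144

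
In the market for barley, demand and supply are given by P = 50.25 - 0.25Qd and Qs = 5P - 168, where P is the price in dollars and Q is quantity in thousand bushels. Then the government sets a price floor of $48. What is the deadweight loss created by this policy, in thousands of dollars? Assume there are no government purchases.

176.4

Rearranging demand gives Qd = 201 - 4P. Equilibrium: 201 - 4P = 5P - 168, so 369 = 9P and P* = 41, Q* = 37.
Because the floor (48) lies above the market-clearing price, it is binding.
At P = 48: Qd = 201 - 4·48 = 9 and Qs = 5·48 - 168 = 72.
Quantity traded falls to 9. At Q = 9 the demand price is (201 - 9)/4 = 48 and the supply price is (168 + 9)/5 = 35.4.
Deadweight loss = ½ · (48 - 35.4) · (37 - 9) = ½ · 12.6 · 28 = 176.4.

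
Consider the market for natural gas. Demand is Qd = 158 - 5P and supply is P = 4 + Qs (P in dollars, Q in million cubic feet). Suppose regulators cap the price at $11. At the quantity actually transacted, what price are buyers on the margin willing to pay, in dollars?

Rearranging supply gives Qs = P - 4. Setting quantity demanded equal to quantity supplied, 158 - 5P = P - 4, gives P* = 27 and Q* = 23.
The ceiling of 11 is below the equilibrium price 27, so it binds.
At P = 11: Qd = 158 - 5·11 = 103 and Qs = 11 - 4 = 7.
Only 7 units reach the market. On the demand curve, the marginal buyer's willingness to pay at Q = 7 is (158 - 7)/5 = 30.2.

30.2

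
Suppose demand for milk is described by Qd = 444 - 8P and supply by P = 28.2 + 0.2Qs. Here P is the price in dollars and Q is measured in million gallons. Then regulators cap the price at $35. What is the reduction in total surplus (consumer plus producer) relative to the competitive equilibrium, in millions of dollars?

406.25

Rearranging supply gives Qs = 5P - 141. In a free market, 444 - 8P = 5P - 141 gives the equilibrium P* = 45, Q* = 84.
Because the ceiling (35) lies below the market-clearing price, it is binding.
At P = 35: Qd = 444 - 8·35 = 164 and Qs = 5·35 - 141 = 34.
Quantity traded falls to 34. At Q = 34 the demand price is (444 - 34)/8 = 51.25 and the supply price is (141 + 34)/5 = 35.
Deadweight loss = ½ · (51.25 - 35) · (84 - 34) = ½ · 16.25 · 50 = 406.25.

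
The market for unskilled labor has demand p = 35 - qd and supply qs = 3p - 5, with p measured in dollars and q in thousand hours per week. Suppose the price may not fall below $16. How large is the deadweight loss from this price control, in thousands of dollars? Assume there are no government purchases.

Rearranging demand gives qd = 35 - p. Setting quantity demanded equal to quantity supplied, 35 - p = 3p - 5, gives p* = 10 and q* = 25.
The floor of 16 is above the equilibrium price 10, so it binds.
At p = 16: qd = 35 - 16 = 19 and qs = 3·16 - 5 = 43.
Quantity traded falls to 19. At q = 19 the demand price is 35 - 19 = 16 and the supply price is (5 + 19)/3 = 8.
Deadweight loss = ½ · (16 - 8) · (25 - 19) = ½ · 8 · 6 = 24.

24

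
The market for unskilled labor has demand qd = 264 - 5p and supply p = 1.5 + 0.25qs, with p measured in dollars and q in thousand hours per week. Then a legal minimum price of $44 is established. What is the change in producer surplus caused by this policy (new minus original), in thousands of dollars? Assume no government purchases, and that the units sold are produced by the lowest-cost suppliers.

3.5

Rearranging supply gives qs = 4p - 6. In a free market, 264 - 5p = 4p - 6 gives the equilibrium p* = 30, q* = 114.
Because the floor (44) lies above the market-clearing price, it is binding.
At p = 44: qd = 264 - 5·44 = 44 and qs = 4·44 - 6 = 170.
Producer surplus without the control is ½ · (30 - 1.5) · 114 = 1624.5.
With the floor, 44 units are sold at 44. The supply price at q = 44 is 12.5, so PS = ½ · [(44 - 1.5) + (44 - 12.5)] · 44 = 1628.
Change in producer surplus = 1628 - 1624.5 = 3.5.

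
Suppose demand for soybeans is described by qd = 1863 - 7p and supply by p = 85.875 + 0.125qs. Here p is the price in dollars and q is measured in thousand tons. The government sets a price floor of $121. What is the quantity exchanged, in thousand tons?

Rearranging supply gives qs = 8p - 687. Equilibrium: 1863 - 7p = 8p - 687, so 2550 = 15p and p* = 170, q* = 673.
The floor of 121 is below the equilibrium price 170, so it is not binding; the market clears at p* = 170, q* = 673.

673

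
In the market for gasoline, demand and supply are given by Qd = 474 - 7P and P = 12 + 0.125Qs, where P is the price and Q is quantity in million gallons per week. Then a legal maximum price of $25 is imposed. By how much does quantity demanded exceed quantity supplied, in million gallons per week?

195

Rearranging supply gives Qs = 8P - 96. Setting quantity demanded equal to quantity supplied, 474 - 7P = 8P - 96, gives P* = 38 and Q* = 208.
The ceiling of 25 is below the equilibrium price 38, so it binds.
At P = 25: Qd = 474 - 7·25 = 299 and Qs = 8·25 - 96 = 104.
Shortage = Qd - Qs = 299 - 104 = 195.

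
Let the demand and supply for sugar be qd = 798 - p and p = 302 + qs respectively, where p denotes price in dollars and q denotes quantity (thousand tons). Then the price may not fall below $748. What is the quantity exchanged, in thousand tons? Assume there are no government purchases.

Rearranging supply gives qs = p - 302. Setting quantity demanded equal to quantity supplied, 798 - p = p - 302, gives p* = 550 and q* = 248.
Because the floor (748) lies above the market-clearing price, it is binding.
At p = 748: qd = 798 - 748 = 50 and qs = 748 - 302 = 446.
The quantity actually transacted is the short side, demand: 50.

50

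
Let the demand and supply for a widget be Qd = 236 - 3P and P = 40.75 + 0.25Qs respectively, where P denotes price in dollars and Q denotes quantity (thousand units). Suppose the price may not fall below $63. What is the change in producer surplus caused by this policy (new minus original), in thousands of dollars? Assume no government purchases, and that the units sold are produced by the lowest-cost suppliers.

Rearranging supply gives Qs = 4P - 163. In a free market, 236 - 3P = 4P - 163 gives the equilibrium P* = 57, Q* = 65.
The floor of 63 is above the equilibrium price 57, so it binds.
At P = 63: Qd = 236 - 3·63 = 47 and Qs = 4·63 - 163 = 89.
Producer surplus without the control is ½ · (57 - 40.75) · 65 = 528.125.
With the floor, 47 units are sold at 63. The supply price at Q = 47 is 52.5, so PS = ½ · [(63 - 40.75) + (63 - 52.5)] · 47 = 769.625.
Change in producer surplus = 769.625 - 528.125 = 241.5.

241.5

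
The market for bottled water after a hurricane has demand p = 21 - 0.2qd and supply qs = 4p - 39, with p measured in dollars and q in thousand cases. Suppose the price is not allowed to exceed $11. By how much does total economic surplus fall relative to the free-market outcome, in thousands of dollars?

Rearranging demand gives qd = 105 - 5p. Equilibrium: 105 - 5p = 4p - 39, so 144 = 9p and p* = 16, q* = 25.
Since 11 < 16, the ceiling is binding.
At p = 11: qd = 105 - 5·11 = 50 and qs = 4·11 - 39 = 5.
Quantity traded falls to 5. At q = 5 the demand price is (105 - 5)/5 = 20 and the supply price is (39 + 5)/4 = 11.
Deadweight loss = ½ · (20 - 11) · (25 - 5) = ½ · 9 · 20 = 90.

90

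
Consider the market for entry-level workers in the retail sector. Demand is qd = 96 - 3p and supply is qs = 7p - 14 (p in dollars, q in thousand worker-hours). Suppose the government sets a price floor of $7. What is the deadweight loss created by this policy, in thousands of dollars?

0

Setting quantity demanded equal to quantity supplied, 96 - 3p = 7p - 14, gives p* = 11 and q* = 63.
Since 7 is below p* = 11, the floor does not bind and the free-market outcome prevails.
Since the control does not bind, no trades are prevented and deadweight loss is zero.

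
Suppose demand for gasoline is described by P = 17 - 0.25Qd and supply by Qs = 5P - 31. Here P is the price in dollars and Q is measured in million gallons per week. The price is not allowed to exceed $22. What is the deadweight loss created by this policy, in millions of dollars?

0

Rearranging demand gives Qd = 68 - 4P. Without the control the market clears where 68 - 4P = 5P - 31, i.e. P* = 11 and Q* = 24.
The ceiling of 22 is above the equilibrium price 11, so it is not binding; the market clears at P* = 11, Q* = 24.
Since the control does not bind, no trades are prevented and deadweight loss is zero.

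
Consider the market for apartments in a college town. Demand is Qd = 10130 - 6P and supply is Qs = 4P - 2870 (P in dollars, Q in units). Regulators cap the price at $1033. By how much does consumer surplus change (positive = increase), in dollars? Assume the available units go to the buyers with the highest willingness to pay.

Without the control the market clears where 10130 - 6P = 4P - 2870, i.e. P* = 1300 and Q* = 2330.
Since 1033 < 1300, the ceiling is binding.
At P = 1033: Qd = 10130 - 6·1033 = 3932 and Qs = 4·1033 - 2870 = 1262.
Consumer surplus without the control is ½ · (5065/3 - 1300) · 2330 = 1357225/3.
With the ceiling, 1262 units are sold at 1033 (assume they go to the highest-value buyers). The demand price at Q = 1262 is 1478, so CS = ½ · [(5065/3 - 1033) + (1478 - 1033)] · 1262 = 2082931/3.
Change in consumer surplus = 2082931/3 - 1357225/3 = 241902.

241902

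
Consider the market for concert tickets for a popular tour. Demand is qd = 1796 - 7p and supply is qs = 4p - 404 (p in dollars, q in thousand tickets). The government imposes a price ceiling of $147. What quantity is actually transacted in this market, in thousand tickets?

184

Equilibrium: 1796 - 7p = 4p - 404, so 2200 = 11p and p* = 200, q* = 396.
Because the ceiling (147) lies below the market-clearing price, it is binding.
At p = 147: qd = 1796 - 7·147 = 767 and qs = 4·147 - 404 = 184.
The quantity actually transacted is the short side, supply: 184.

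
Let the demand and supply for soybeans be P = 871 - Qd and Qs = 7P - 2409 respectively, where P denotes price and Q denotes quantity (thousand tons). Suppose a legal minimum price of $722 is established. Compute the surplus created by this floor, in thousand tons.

2496

Rearranging demand gives Qd = 871 - P. Without the control the market clears where 871 - P = 7P - 2409, i.e. P* = 410 and Q* = 461.
Because the floor (722) lies above the market-clearing price, it is binding.
At P = 722: Qd = 871 - 722 = 149 and Qs = 7·722 - 2409 = 2645.
Surplus = Qs - Qd = 2645 - 149 = 2496.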